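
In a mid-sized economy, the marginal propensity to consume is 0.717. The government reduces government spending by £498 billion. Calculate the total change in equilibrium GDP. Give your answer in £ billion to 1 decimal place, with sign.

Government-spending multiplier = 1/(1 − MPC) = 1/(1 − 0.717) = 1/0.283 ≈ 3.534.
ΔY = k × ΔG = (−£498 billion) / 0.283 ≈ −£1,759.7 billion.

−£1,759.7 billion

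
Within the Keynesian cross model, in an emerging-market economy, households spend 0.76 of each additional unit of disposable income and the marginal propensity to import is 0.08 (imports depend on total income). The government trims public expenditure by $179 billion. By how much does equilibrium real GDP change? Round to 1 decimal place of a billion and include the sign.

−$559.4 billion

Expenditure multiplier = 1/(1 − c + m) = 1/(1 − 0.76 + 0.08) = 1/0.32 = 3.125.
ΔY = k × ΔG = (−$179 billion) / 0.32 ≈ −$559.4 billion.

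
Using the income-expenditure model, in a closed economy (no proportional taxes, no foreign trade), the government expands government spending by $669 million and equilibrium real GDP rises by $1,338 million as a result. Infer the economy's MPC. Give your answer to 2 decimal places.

0.50

Implied spending multiplier k = ΔY/ΔG = 1,338/669 = 2.
Since k = 1/(1 − MPC), MPC = 1 − 1/k = 1 − ΔG/ΔY = 1 − 669/1,338 = 0.50.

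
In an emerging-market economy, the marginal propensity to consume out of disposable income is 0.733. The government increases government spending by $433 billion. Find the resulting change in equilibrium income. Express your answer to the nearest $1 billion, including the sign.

Government-spending multiplier = 1/(1 − MPC) = 1/(1 − 0.733) = 1/0.267 ≈ 3.745.
ΔY = k × ΔG = (+$433 billion) / 0.267 ≈ +$1,622 billion.

+$1,622 billion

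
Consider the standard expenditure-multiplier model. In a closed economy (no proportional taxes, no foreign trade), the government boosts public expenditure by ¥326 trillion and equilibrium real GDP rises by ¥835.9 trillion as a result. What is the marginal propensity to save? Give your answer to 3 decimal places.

0.390

Implied spending multiplier k = ΔY/ΔG = 835.9/326 ≈ 2.5641.
Since k = 1/(1 − MPC), MPC = 1 − 1/k = 1 − ΔG/ΔY = 1 − 326/835.9 ≈ 0.610.
MPS = 1 − MPC = 0.390.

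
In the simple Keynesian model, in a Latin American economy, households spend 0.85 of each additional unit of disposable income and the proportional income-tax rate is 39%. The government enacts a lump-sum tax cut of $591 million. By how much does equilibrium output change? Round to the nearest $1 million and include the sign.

+$1,043 million

A lump-sum tax change of −$591 million shifts disposable income by +$591 million; first-round consumption changes by −c × ΔT = −0.85 × (−$591 million) = +$502.35 million.
Expenditure multiplier = 1/(1 − c(1−t)) = 1/(1 − 0.85×0.61) = 1/0.4815 ≈ 2.077.
The tax multiplier is −c × k ≈ −1.765, so ΔY = k × (−c·ΔT) = (+$502.35 million) / 0.4815 ≈ +$1,043 million.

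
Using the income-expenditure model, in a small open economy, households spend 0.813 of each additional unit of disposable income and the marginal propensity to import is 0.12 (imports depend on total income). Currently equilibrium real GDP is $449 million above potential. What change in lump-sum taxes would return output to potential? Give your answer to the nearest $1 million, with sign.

Spending multiplier = 1/(1 − c + m) = 1/(1 − 0.813 + 0.12) = 1/0.307 ≈ 3.257.
Tax multiplier = −c·k = −0.813/0.307 ≈ −2.648. Need ΔY = −$449 million, so ΔT = ΔY/(−c·k) = −(−$449 million) × 0.307 / 0.813 ≈ +$170 million.
The government should raise lump-sum taxes by $170 million.

+$170 million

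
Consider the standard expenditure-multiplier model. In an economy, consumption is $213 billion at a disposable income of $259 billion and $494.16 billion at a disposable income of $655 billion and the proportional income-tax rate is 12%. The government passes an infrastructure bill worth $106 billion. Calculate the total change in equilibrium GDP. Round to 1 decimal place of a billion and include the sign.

MPC = ΔC/ΔYd = (494.16 − 213)/(655 − 259) = 281.16/396 = 0.71.
Expenditure multiplier = 1/(1 − c(1−t)) = 1/(1 − 0.71×0.88) = 1/0.3752 ≈ 2.665.
ΔY = k × ΔG = (+$106 billion) / 0.3752 ≈ +$282.5 billion.

+$282.5 billion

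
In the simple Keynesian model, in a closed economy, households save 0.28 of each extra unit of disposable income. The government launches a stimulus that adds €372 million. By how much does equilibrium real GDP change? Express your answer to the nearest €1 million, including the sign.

MPC = 1 − MPS = 1 − 0.28 = 0.72.
Expenditure multiplier = 1/(1 − MPC) = 1/(1 − 0.72) = 1/0.28 ≈ 3.571.
ΔY = k × ΔG = (+€372 million) / 0.28 ≈ +€1,329 million.

+€1,329 million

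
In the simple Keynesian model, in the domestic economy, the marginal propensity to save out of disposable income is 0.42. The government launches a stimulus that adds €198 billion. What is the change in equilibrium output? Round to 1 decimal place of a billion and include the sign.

MPC = 1 − MPS = 1 − 0.42 = 0.58.
Government-spending multiplier = 1/(1 − MPC) = 1/(1 − 0.58) = 1/0.42 ≈ 2.381.
ΔY = k × ΔG = (+€198 billion) / 0.42 ≈ +€471.4 billion.

+€471.4 billion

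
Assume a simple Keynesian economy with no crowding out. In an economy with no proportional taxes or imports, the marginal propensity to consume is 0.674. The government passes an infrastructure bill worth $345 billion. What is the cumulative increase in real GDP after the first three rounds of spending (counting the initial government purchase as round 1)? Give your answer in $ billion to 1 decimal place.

Round 1 adds ΔG = $345 billion; each later round is MPC = 0.674 times the previous.
After 3 rounds: 345 + 232.53 + 156.72522 = ΔG·(1 − c^3)/(1 − c) = 345 × (1 − 0.306182024)/0.326 ≈ $734.3 billion.

$734.3 billion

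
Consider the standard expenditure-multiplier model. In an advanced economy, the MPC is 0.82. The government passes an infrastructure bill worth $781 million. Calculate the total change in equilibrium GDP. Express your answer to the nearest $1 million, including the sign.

+$4,339 million

Spending multiplier = 1/(1 − MPC) = 1/(1 − 0.82) = 1/0.18 ≈ 5.556.
ΔY = k × ΔG = (+$781 million) / 0.18 ≈ +$4,339 million.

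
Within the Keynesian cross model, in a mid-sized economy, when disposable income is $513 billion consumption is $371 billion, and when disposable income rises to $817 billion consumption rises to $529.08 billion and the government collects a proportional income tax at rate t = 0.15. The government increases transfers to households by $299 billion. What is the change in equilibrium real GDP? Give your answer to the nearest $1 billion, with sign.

MPC = ΔC/ΔYd = (529.08 − 371)/(817 − 513) = 158.08/304 = 0.52.
The transfer change shifts disposable income by +$299 billion, so first-round consumption changes by c·ΔTR = 0.52 × (+$299 billion) = +$155.48 billion.
Expenditure multiplier = 1/(1 − c(1−t)) = 1/(1 − 0.52×0.85) = 1/0.558 ≈ 1.792.
The transfer multiplier is c × k ≈ 0.932, so ΔY = k × (c·ΔTR) = (+$155.48 billion) / 0.558 ≈ +$279 billion.

+$279 billion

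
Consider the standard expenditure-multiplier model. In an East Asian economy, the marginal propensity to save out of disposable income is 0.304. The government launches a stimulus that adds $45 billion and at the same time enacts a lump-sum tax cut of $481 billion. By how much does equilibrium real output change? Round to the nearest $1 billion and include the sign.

MPC = 1 − MPS = 1 − 0.304 = 0.696.
Expenditure multiplier = 1/(1 − MPC) = 1/(1 − 0.696) = 1/0.304 ≈ 3.289.
ΔG contributes k·ΔG = (+$45 billion) / 0.304 ≈ +$148 billion.
ΔT of −$481 billion changes first-round spending by −c·ΔT = +$334.776 billion, contributing k·(−c·ΔT) = (+$334.776 billion) / 0.304 ≈ +$1,101.2 billion.
Net ΔY = k(ΔG − c·ΔT) = (+$379.776 billion) / 0.304 ≈ +$1,249 billion.

+$1,249 billion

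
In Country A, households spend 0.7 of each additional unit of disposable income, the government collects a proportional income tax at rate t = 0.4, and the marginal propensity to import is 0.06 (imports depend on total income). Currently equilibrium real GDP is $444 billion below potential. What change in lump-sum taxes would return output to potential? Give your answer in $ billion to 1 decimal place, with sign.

Spending multiplier = 1/(1 − c(1−t) + m) = 1/(1 − 0.7×0.6 + 0.06) = 1/0.64 ≈ 1.563.
Tax multiplier = −c·k = −0.7/0.64 ≈ −1.094. Need ΔY = +$444 billion, so ΔT = ΔY/(−c·k) = −(+$444 billion) × 0.64 / 0.7 ≈ −$405.9 billion.
The government should cut lump-sum taxes by $405.9 billion.

−$405.9 billion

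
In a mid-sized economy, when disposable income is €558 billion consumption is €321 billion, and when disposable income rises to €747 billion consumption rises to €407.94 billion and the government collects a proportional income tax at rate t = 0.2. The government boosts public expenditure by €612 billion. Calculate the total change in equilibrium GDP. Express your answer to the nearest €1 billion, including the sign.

MPC = ΔC/ΔYd = (407.94 − 321)/(747 − 558) = 86.94/189 = 0.46.
Expenditure multiplier = 1/(1 − c(1−t)) = 1/(1 − 0.46×0.8) = 1/0.632 ≈ 1.582.
ΔY = k × ΔG = (+€612 billion) / 0.632 ≈ +€968 billion.

+€968 billion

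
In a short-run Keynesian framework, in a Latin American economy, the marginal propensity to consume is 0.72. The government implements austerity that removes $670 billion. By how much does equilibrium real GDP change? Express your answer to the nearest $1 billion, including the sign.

Government-spending multiplier = 1/(1 − MPC) = 1/(1 − 0.72) = 1/0.28 ≈ 3.571.
ΔY = k × ΔG = (−$670 billion) / 0.28 ≈ −$2,393 billion.

−$2,393 billion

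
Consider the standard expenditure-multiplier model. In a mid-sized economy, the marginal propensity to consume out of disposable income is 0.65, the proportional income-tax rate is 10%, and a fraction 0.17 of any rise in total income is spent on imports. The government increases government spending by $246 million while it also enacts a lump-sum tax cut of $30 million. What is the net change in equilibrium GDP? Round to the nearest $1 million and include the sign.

+$454 million

Expenditure multiplier = 1/(1 − c(1−t) + m) = 1/(1 − 0.65×0.9 + 0.17) = 1/0.585 ≈ 1.709.
ΔG contributes k·ΔG = (+$246 million) / 0.585 ≈ +$420.5 million.
ΔT of −$30 million changes first-round spending by −c·ΔT = +$19.5 million, contributing k·(−c·ΔT) = (+$19.5 million) / 0.585 ≈ +$33.3 million.
Net ΔY = k(ΔG − c·ΔT) = (+$265.5 million) / 0.585 ≈ +$454 million.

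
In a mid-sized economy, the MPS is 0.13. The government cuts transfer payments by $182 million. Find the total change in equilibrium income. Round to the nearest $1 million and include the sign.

MPC = 1 − MPS = 1 − 0.13 = 0.87.
The transfer change shifts disposable income by −$182 million, so first-round consumption changes by c·ΔTR = 0.87 × (−$182 million) = −$158.34 million.
Expenditure multiplier = 1/(1 − MPC) = 1/(1 − 0.87) = 1/0.13 ≈ 7.692.
The transfer multiplier is c × k ≈ 6.692, so ΔY = k × (c·ΔTR) = (−$158.34 million) / 0.13 = −$1,218 million.

−$1,218 million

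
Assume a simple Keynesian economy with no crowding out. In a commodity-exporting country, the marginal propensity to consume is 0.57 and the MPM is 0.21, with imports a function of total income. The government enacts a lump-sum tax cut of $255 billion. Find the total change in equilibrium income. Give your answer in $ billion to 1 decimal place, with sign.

A lump-sum tax change of −$255 billion shifts disposable income by +$255 billion; first-round consumption changes by −c × ΔT = −0.57 × (−$255 billion) = +$145.35 billion.
Expenditure multiplier = 1/(1 − c + m) = 1/(1 − 0.57 + 0.21) = 1/0.64 ≈ 1.563.
The tax multiplier is −c × k ≈ −0.891, so ΔY = k × (−c·ΔT) = (+$145.35 billion) / 0.64 ≈ +$227.1 billion.

+$227.1 billion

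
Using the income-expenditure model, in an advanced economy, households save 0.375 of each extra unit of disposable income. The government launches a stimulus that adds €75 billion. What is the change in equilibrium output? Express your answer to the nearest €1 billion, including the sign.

MPC = 1 − MPS = 1 − 0.375 = 0.625.
Spending multiplier = 1/(1 − MPC) = 1/(1 − 0.625) = 1/0.375 ≈ 2.667.
ΔY = k × ΔG = (+€75 billion) / 0.375 = +€200 billion.

+€200 billion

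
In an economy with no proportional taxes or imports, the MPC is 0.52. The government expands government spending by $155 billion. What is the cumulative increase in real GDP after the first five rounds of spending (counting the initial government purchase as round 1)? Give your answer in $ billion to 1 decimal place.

$310.6 billion

Round 1 adds ΔG = $155 billion; each later round is MPC = 0.52 times the previous.
After 5 rounds: 155 + 80.6 + 41.912 + 21.79424 + 11.3330048 = ΔG·(1 − c^5)/(1 − c) = 155 × (1 − 0.0380204032)/0.48 ≈ $310.6 billion.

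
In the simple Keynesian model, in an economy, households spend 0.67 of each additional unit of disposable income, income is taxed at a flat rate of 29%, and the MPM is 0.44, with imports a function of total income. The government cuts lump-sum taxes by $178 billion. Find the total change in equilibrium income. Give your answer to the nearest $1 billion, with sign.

+$124 billion

A lump-sum tax change of −$178 billion shifts disposable income by +$178 billion; first-round consumption changes by −c × ΔT = −0.67 × (−$178 billion) = +$119.26 billion.
Expenditure multiplier = 1/(1 − c(1−t) + m) = 1/(1 − 0.67×0.71 + 0.44) = 1/0.9643 ≈ 1.037.
The tax multiplier is −c × k ≈ −0.695, so ΔY = k × (−c·ΔT) = (+$119.26 billion) / 0.9643 ≈ +$124 billion.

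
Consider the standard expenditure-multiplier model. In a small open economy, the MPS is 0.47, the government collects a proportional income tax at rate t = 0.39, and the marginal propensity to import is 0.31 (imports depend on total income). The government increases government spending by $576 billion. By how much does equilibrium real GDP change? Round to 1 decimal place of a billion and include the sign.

MPC = 1 − MPS = 1 − 0.47 = 0.53.
Spending multiplier = 1/(1 − c(1−t) + m) = 1/(1 − 0.53×0.61 + 0.31) = 1/0.9867 ≈ 1.013.
ΔY = k × ΔG = (+$576 billion) / 0.9867 ≈ +$583.8 billion.

+$583.8 billion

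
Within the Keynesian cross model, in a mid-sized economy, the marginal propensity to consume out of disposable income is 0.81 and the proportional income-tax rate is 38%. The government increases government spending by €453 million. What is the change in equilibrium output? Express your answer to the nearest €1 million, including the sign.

+€910 million

Expenditure multiplier = 1/(1 − c(1−t)) = 1/(1 − 0.81×0.62) = 1/0.4978 ≈ 2.009.
ΔY = k × ΔG = (+€453 million) / 0.4978 ≈ +€910 million.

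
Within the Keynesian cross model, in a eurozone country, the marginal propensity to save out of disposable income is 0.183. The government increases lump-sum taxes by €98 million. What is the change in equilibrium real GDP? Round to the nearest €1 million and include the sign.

−€438 million

MPC = 1 − MPS = 1 − 0.183 = 0.817.
A lump-sum tax change of +€98 million shifts disposable income by −€98 million; first-round consumption changes by −c × ΔT = −0.817 × (+€98 million) = −€80.066 million.
Expenditure multiplier = 1/(1 − MPC) = 1/(1 − 0.817) = 1/0.183 ≈ 5.464.
The tax multiplier is −c × k ≈ −4.464, so ΔY = k × (−c·ΔT) = (−€80.066 million) / 0.183 ≈ −€438 million.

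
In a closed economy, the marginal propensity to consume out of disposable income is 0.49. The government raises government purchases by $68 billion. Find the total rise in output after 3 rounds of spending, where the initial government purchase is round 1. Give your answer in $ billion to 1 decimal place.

Round 1 adds ΔG = $68 billion; each later round is MPC = 0.49 times the previous.
After 3 rounds: 68 + 33.32 + 16.3268 = ΔG·(1 − c^3)/(1 − c) = 68 × (1 − 0.117649)/0.51 ≈ $117.6 billion.

$117.6 billion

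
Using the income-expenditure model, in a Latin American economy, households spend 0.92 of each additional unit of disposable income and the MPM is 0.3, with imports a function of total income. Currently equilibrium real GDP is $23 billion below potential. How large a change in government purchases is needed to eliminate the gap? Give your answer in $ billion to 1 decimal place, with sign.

Spending multiplier = 1/(1 − c + m) = 1/(1 − 0.92 + 0.3) = 1/0.38 ≈ 2.632.
Need ΔY = +$23 billion, so ΔG = ΔY/k = (+$23 billion) × 0.38 ≈ +$8.7 billion.
The government should increase government purchases by $8.7 billion.

+$8.7 billion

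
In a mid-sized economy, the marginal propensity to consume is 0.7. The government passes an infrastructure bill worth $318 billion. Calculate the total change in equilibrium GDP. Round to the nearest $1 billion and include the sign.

+$1,060 billion

Government-spending multiplier = 1/(1 − MPC) = 1/(1 − 0.7) = 1/0.3 ≈ 3.333.
ΔY = k × ΔG = (+$318 billion) / 0.3 = +$1,060 billion.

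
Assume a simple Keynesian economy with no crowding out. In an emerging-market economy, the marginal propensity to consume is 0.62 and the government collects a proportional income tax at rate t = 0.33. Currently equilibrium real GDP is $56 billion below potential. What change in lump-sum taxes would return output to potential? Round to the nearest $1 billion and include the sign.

−$53 billion

Spending multiplier = 1/(1 − c(1−t)) = 1/(1 − 0.62×0.67) = 1/0.5846 ≈ 1.711.
Tax multiplier = −c·k = −0.62/0.5846 ≈ −1.061. Need ΔY = +$56 billion, so ΔT = ΔY/(−c·k) = −(+$56 billion) × 0.5846 / 0.62 ≈ −$53 billion.
The government should cut lump-sum taxes by $53 billion.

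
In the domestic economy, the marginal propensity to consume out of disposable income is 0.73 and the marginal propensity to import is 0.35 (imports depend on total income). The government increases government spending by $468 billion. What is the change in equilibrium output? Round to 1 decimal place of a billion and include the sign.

+$754.8 billion

Spending multiplier = 1/(1 − c + m) = 1/(1 − 0.73 + 0.35) = 1/0.62 ≈ 1.613.
ΔY = k × ΔG = (+$468 billion) / 0.62 ≈ +$754.8 billion.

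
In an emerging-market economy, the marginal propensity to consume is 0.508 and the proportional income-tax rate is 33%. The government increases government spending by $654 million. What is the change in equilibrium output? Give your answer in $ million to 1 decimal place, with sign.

Spending multiplier = 1/(1 − c(1−t)) = 1/(1 − 0.508×0.67) = 1/0.65964 ≈ 1.516.
ΔY = k × ΔG = (+$654 million) / 0.65964 ≈ +$991.4 million.

+$991.4 million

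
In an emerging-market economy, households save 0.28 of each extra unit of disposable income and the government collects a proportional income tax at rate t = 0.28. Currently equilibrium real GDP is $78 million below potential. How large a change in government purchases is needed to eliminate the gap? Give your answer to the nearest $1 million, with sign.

+$38 million

MPC = 1 − MPS = 1 − 0.28 = 0.72.
Spending multiplier = 1/(1 − c(1−t)) = 1/(1 − 0.72×0.72) = 1/0.4816 ≈ 2.076.
Need ΔY = +$78 million, so ΔG = ΔY/k = (+$78 million) × 0.4816 ≈ +$38 million.
The government should increase government purchases by $38 million.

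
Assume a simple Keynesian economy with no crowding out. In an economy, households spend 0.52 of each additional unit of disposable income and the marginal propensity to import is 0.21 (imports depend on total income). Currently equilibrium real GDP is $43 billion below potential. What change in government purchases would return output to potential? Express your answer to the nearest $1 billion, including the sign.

Spending multiplier = 1/(1 − c + m) = 1/(1 − 0.52 + 0.21) = 1/0.69 ≈ 1.449.
Need ΔY = +$43 billion, so ΔG = ΔY/k = (+$43 billion) × 0.69 ≈ +$30 billion.
The government should increase government purchases by $30 billion.

+$30 billion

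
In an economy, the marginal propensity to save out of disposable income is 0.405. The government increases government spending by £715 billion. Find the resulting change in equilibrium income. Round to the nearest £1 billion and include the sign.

MPC = 1 − MPS = 1 − 0.405 = 0.595.
Government-spending multiplier = 1/(1 − MPC) = 1/(1 − 0.595) = 1/0.405 ≈ 2.469.
ΔY = k × ΔG = (+£715 billion) / 0.405 ≈ +£1,765 billion.

+£1,765 billion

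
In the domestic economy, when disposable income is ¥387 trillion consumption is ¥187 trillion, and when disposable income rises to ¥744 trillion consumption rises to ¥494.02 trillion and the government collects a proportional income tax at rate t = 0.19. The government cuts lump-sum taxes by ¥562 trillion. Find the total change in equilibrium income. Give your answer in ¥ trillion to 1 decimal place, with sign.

+¥1,593.0 trillion

MPC = ΔC/ΔYd = (494.02 − 187)/(744 − 387) = 307.02/357 = 0.86.
A lump-sum tax change of −¥562 trillion shifts disposable income by +¥562 trillion; first-round consumption changes by −c × ΔT = −0.86 × (−¥562 trillion) = +¥483.32 trillion.
Expenditure multiplier = 1/(1 − c(1−t)) = 1/(1 − 0.86×0.81) = 1/0.3034 ≈ 3.296.
The tax multiplier is −c × k ≈ −2.835, so ΔY = k × (−c·ΔT) = (+¥483.32 trillion) / 0.3034 ≈ +¥1,593 trillion.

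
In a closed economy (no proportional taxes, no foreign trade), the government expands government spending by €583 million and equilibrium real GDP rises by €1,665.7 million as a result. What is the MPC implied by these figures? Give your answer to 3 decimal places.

0.650

Implied spending multiplier k = ΔY/ΔG = 1,665.7/583 ≈ 2.8571.
Since k = 1/(1 − MPC), MPC = 1 − 1/k = 1 − ΔG/ΔY = 1 − 583/1,665.7 ≈ 0.650.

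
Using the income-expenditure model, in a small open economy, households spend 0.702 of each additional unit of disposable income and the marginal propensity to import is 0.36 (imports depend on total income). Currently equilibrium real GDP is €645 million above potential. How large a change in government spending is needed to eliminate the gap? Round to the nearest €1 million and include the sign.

Spending multiplier = 1/(1 − c + m) = 1/(1 − 0.702 + 0.36) = 1/0.658 ≈ 1.52.
Need ΔY = −€645 million, so ΔG = ΔY/k = (−€645 million) × 0.658 ≈ −€424 million.
The government should cut government spending by €424 million.

−€424 million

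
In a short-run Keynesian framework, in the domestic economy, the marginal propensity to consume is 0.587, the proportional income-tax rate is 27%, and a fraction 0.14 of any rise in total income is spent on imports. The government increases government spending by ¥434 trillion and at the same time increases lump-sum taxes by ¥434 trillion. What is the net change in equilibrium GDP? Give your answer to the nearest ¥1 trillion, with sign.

+¥252 trillion

Expenditure multiplier = 1/(1 − c(1−t) + m) = 1/(1 − 0.587×0.73 + 0.14) = 1/0.71149 ≈ 1.406.
ΔG contributes k·ΔG = (+¥434 trillion) / 0.71149 ≈ +¥610 trillion.
ΔT of +¥434 trillion changes first-round spending by −c·ΔT = −¥254.758 trillion, contributing k·(−c·ΔT) = (−¥254.758 trillion) / 0.71149 ≈ −¥358.1 trillion.
Net ΔY = k(ΔG − c·ΔT) = (+¥179.242 trillion) / 0.71149 ≈ +¥252 trillion.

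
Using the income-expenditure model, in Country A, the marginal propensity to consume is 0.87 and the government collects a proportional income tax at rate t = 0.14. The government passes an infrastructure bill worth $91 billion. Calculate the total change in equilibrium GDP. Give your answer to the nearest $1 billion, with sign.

Spending multiplier = 1/(1 − c(1−t)) = 1/(1 − 0.87×0.86) = 1/0.2518 ≈ 3.971.
ΔY = k × ΔG = (+$91 billion) / 0.2518 ≈ +$361 billion.

+$361 billion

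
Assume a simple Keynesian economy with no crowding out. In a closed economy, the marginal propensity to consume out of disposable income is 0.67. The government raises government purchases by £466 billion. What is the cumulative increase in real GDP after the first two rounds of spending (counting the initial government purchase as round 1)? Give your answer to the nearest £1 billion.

£778 billion

Round 1 adds ΔG = £466 billion; each later round is MPC = 0.67 times the previous.
After 2 rounds: 466 + 312.22 = ΔG·(1 − c^2)/(1 − c) = 466 × (1 − 0.4489)/0.33 ≈ £778 billion.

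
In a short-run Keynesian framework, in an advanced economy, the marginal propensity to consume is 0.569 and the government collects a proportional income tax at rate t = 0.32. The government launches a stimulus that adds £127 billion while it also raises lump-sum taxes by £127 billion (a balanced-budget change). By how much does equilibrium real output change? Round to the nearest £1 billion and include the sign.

+£89 billion

Expenditure multiplier = 1/(1 − c(1−t)) = 1/(1 − 0.569×0.68) = 1/0.61308 ≈ 1.631.
ΔG contributes k·ΔG = (+£127 billion) / 0.61308 ≈ +£207.2 billion.
ΔT of +£127 billion changes first-round spending by −c·ΔT = −£72.263 billion, contributing k·(−c·ΔT) = (−£72.263 billion) / 0.61308 ≈ −£117.9 billion.
Net ΔY = k(ΔG − c·ΔT) = (+£54.737 billion) / 0.61308 ≈ +£89 billion.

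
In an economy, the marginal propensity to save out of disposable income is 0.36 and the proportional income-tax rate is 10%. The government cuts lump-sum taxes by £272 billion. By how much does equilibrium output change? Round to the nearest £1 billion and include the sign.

+£411 billion

MPC = 1 − MPS = 1 − 0.36 = 0.64.
A lump-sum tax change of −£272 billion shifts disposable income by +£272 billion; first-round consumption changes by −c × ΔT = −0.64 × (−£272 billion) = +£174.08 billion.
Expenditure multiplier = 1/(1 − c(1−t)) = 1/(1 − 0.64×0.9) = 1/0.424 ≈ 2.358.
The tax multiplier is −c × k ≈ −1.509, so ΔY = k × (−c·ΔT) = (+£174.08 billion) / 0.424 ≈ +£411 billion.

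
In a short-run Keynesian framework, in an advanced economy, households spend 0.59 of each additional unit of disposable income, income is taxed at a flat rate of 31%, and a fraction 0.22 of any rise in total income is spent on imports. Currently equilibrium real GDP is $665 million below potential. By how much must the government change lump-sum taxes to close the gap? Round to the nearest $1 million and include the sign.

−$916 million

Spending multiplier = 1/(1 − c(1−t) + m) = 1/(1 − 0.59×0.69 + 0.22) = 1/0.8129 ≈ 1.23.
Tax multiplier = −c·k = −0.59/0.8129 ≈ −0.726. Need ΔY = +$665 million, so ΔT = ΔY/(−c·k) = −(+$665 million) × 0.8129 / 0.59 ≈ −$916 million.
The government should cut lump-sum taxes by $916 million.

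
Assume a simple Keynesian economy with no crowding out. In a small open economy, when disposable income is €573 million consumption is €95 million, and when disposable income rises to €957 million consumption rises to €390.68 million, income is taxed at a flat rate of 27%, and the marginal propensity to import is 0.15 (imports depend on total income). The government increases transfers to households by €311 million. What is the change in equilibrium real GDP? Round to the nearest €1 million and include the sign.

+€407 million

MPC = ΔC/ΔYd = (390.68 − 95)/(957 − 573) = 295.68/384 = 0.77.
The transfer change shifts disposable income by +€311 million, so first-round consumption changes by c·ΔTR = 0.77 × (+€311 million) = +€239.47 million.
Expenditure multiplier = 1/(1 − c(1−t) + m) = 1/(1 − 0.77×0.73 + 0.15) = 1/0.5879 ≈ 1.701.
The transfer multiplier is c × k ≈ 1.31, so ΔY = k × (c·ΔTR) = (+€239.47 million) / 0.5879 ≈ +€407 million.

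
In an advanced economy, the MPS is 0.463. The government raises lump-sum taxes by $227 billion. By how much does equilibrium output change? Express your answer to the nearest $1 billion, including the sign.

−$263 billion

MPC = 1 − MPS = 1 − 0.463 = 0.537.
A lump-sum tax change of +$227 billion shifts disposable income by −$227 billion; first-round consumption changes by −c × ΔT = −0.537 × (+$227 billion) = −$121.899 billion.
Expenditure multiplier = 1/(1 − MPC) = 1/(1 − 0.537) = 1/0.463 ≈ 2.16.
The tax multiplier is −c × k ≈ −1.16, so ΔY = k × (−c·ΔT) = (−$121.899 billion) / 0.463 ≈ −$263 billion.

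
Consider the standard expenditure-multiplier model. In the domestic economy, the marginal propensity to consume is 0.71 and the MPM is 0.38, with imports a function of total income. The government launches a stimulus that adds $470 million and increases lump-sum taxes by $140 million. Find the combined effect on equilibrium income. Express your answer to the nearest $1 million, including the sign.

+$553 million

Expenditure multiplier = 1/(1 − c + m) = 1/(1 − 0.71 + 0.38) = 1/0.67 ≈ 1.493.
ΔG contributes k·ΔG = (+$470 million) / 0.67 ≈ +$701.5 million.
ΔT of +$140 million changes first-round spending by −c·ΔT = −$99.4 million, contributing k·(−c·ΔT) = (−$99.4 million) / 0.67 ≈ −$148.4 million.
Net ΔY = k(ΔG − c·ΔT) = (+$370.6 million) / 0.67 ≈ +$553 million.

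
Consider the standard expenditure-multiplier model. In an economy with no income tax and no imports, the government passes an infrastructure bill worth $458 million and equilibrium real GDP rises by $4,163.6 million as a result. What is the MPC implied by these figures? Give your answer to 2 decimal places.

0.89

Implied spending multiplier k = ΔY/ΔG = 4,163.6/458 ≈ 9.0908.
Since k = 1/(1 − MPC), MPC = 1 − 1/k = 1 − ΔG/ΔY = 1 − 458/4,163.6 ≈ 0.89.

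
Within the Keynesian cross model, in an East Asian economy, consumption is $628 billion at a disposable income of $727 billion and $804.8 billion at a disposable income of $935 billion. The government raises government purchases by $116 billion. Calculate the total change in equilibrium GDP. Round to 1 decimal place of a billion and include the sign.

+$773.3 billion

MPC = ΔC/ΔYd = (804.8 − 628)/(935 − 727) = 176.8/208 = 0.85.
Expenditure multiplier = 1/(1 − MPC) = 1/(1 − 0.85) = 1/0.15 ≈ 6.667.
ΔY = k × ΔG = (+$116 billion) / 0.15 ≈ +$773.3 billion.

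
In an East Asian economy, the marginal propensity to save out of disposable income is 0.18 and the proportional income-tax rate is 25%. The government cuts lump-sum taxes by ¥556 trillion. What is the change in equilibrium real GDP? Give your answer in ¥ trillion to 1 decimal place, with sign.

MPC = 1 − MPS = 1 − 0.18 = 0.82.
A lump-sum tax change of −¥556 trillion shifts disposable income by +¥556 trillion; first-round consumption changes by −c × ΔT = −0.82 × (−¥556 trillion) = +¥455.92 trillion.
Expenditure multiplier = 1/(1 − c(1−t)) = 1/(1 − 0.82×0.75) = 1/0.385 ≈ 2.597.
The tax multiplier is −c × k ≈ −2.13, so ΔY = k × (−c·ΔT) = (+¥455.92 trillion) / 0.385 ≈ +¥1,184.2 trillion.

+¥1,184.2 trillion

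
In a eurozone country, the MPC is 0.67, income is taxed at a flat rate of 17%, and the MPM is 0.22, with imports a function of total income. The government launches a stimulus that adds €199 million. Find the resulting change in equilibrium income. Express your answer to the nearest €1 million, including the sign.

+€300 million

Spending multiplier = 1/(1 − c(1−t) + m) = 1/(1 − 0.67×0.83 + 0.22) = 1/0.6639 ≈ 1.506.
ΔY = k × ΔG = (+€199 million) / 0.6639 ≈ +€300 million.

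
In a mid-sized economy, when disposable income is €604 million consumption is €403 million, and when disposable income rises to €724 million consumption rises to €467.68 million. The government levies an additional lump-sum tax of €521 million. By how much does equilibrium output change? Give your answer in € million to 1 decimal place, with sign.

MPC = ΔC/ΔYd = (467.68 − 403)/(724 − 604) = 64.68/120 = 0.539.
A lump-sum tax change of +€521 million shifts disposable income by −€521 million; first-round consumption changes by −c × ΔT = −0.539 × (+€521 million) = −€280.819 million.
Expenditure multiplier = 1/(1 − MPC) = 1/(1 − 0.539) = 1/0.461 ≈ 2.169.
The tax multiplier is −c × k ≈ −1.169, so ΔY = k × (−c·ΔT) = (−€280.819 million) / 0.461 ≈ −€609.2 million.

−€609.2 million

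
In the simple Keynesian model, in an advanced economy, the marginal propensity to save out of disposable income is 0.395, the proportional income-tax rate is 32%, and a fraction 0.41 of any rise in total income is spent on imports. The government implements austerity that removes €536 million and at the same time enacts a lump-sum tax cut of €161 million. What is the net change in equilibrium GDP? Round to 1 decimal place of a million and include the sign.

MPC = 1 − MPS = 1 − 0.395 = 0.605.
Expenditure multiplier = 1/(1 − c(1−t) + m) = 1/(1 − 0.605×0.68 + 0.41) = 1/0.9986 ≈ 1.001.
ΔG contributes k·ΔG = (−€536 million) / 0.9986 ≈ −€536.8 million.
ΔT of −€161 million changes first-round spending by −c·ΔT = +€97.405 million, contributing k·(−c·ΔT) = (+€97.405 million) / 0.9986 ≈ +€97.5 million.
Net ΔY = k(ΔG − c·ΔT) = (−€438.595 million) / 0.9986 ≈ −€439.2 million.

−€439.2 million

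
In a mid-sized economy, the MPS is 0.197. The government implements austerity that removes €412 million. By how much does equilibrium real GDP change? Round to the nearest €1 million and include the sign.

−€2,091 million

MPC = 1 − MPS = 1 − 0.197 = 0.803.
Government-spending multiplier = 1/(1 − MPC) = 1/(1 − 0.803) = 1/0.197 ≈ 5.076.
ΔY = k × ΔG = (−€412 million) / 0.197 ≈ −€2,091 million.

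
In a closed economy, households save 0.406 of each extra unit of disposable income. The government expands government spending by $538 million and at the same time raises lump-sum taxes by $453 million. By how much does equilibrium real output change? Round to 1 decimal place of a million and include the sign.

MPC = 1 − MPS = 1 − 0.406 = 0.594.
Expenditure multiplier = 1/(1 − MPC) = 1/(1 − 0.594) = 1/0.406 ≈ 2.463.
ΔG contributes k·ΔG = (+$538 million) / 0.406 ≈ +$1,325.1 million.
ΔT of +$453 million changes first-round spending by −c·ΔT = −$269.082 million, contributing k·(−c·ΔT) = (−$269.082 million) / 0.406 ≈ −$662.8 million.
Net ΔY = k(ΔG − c·ΔT) = (+$268.918 million) / 0.406 ≈ +$662.4 million.

+$662.4 million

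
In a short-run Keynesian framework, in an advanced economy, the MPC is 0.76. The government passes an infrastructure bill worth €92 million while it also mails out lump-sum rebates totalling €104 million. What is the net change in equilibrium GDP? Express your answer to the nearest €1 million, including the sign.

Expenditure multiplier = 1/(1 − MPC) = 1/(1 − 0.76) = 1/0.24 ≈ 4.167.
ΔG contributes k·ΔG = (+€92 million) / 0.24 ≈ +€383.3 million.
ΔT of −€104 million changes first-round spending by −c·ΔT = +€79.04 million, contributing k·(−c·ΔT) = (+€79.04 million) / 0.24 ≈ +€329.3 million.
Net ΔY = k(ΔG − c·ΔT) = (+€171.04 million) / 0.24 ≈ +€713 million.

+€713 million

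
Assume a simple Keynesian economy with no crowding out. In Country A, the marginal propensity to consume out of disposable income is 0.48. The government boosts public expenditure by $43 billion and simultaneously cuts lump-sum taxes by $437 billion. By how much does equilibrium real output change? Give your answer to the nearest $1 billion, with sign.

+$486 billion

Expenditure multiplier = 1/(1 − MPC) = 1/(1 − 0.48) = 1/0.52 ≈ 1.923.
ΔG contributes k·ΔG = (+$43 billion) / 0.52 ≈ +$82.7 billion.
ΔT of −$437 billion changes first-round spending by −c·ΔT = +$209.76 billion, contributing k·(−c·ΔT) = (+$209.76 billion) / 0.52 ≈ +$403.4 billion.
Net ΔY = k(ΔG − c·ΔT) = (+$252.76 billion) / 0.52 ≈ +$486 billion.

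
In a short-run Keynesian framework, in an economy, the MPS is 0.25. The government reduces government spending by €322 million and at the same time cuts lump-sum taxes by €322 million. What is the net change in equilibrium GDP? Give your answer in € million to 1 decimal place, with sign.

MPC = 1 − MPS = 1 − 0.25 = 0.75.
Expenditure multiplier = 1/(1 − MPC) = 1/(1 − 0.75) = 1/0.25 = 4.
ΔG contributes k·ΔG = (−€322 million) / 0.25 = −€1,288 million.
ΔT of −€322 million changes first-round spending by −c·ΔT = +€241.5 million, contributing k·(−c·ΔT) = (+€241.5 million) / 0.25 = +€966 million.
With ΔG = ΔT and no other leakages, the balanced-budget multiplier is 1, so ΔY = ΔG = −€322 million.

−€322.0 million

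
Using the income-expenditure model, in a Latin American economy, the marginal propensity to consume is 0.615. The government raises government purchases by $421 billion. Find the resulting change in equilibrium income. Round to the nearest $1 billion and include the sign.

+$1,094 billion

Government-spending multiplier = 1/(1 − MPC) = 1/(1 − 0.615) = 1/0.385 ≈ 2.597.
ΔY = k × ΔG = (+$421 billion) / 0.385 ≈ +$1,094 billion.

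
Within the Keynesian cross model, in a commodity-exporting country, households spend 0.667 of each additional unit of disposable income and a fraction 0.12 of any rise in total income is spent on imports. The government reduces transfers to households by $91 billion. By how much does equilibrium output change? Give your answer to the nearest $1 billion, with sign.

−$134 billion

The transfer change shifts disposable income by −$91 billion, so first-round consumption changes by c·ΔTR = 0.667 × (−$91 billion) = −$60.697 billion.
Expenditure multiplier = 1/(1 − c + m) = 1/(1 − 0.667 + 0.12) = 1/0.453 ≈ 2.208.
The transfer multiplier is c × k ≈ 1.472, so ΔY = k × (c·ΔTR) = (−$60.697 billion) / 0.453 ≈ −$134 billion.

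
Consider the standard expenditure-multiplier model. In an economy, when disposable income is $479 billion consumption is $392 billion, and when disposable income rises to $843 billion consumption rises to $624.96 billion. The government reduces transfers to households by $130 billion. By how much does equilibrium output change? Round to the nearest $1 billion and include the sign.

−$231 billion

MPC = ΔC/ΔYd = (624.96 − 392)/(843 − 479) = 232.96/364 = 0.64.
The transfer change shifts disposable income by −$130 billion, so first-round consumption changes by c·ΔTR = 0.64 × (−$130 billion) = −$83.2 billion.
Expenditure multiplier = 1/(1 − MPC) = 1/(1 − 0.64) = 1/0.36 ≈ 2.778.
The transfer multiplier is c × k ≈ 1.778, so ΔY = k × (c·ΔTR) = (−$83.2 billion) / 0.36 ≈ −$231 billion.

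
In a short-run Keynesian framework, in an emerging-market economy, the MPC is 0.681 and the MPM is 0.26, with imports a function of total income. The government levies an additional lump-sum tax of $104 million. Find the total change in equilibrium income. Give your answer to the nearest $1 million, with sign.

−$122 million

A lump-sum tax change of +$104 million shifts disposable income by −$104 million; first-round consumption changes by −c × ΔT = −0.681 × (+$104 million) = −$70.824 million.
Expenditure multiplier = 1/(1 − c + m) = 1/(1 − 0.681 + 0.26) = 1/0.579 ≈ 1.727.
The tax multiplier is −c × k ≈ −1.176, so ΔY = k × (−c·ΔT) = (−$70.824 million) / 0.579 ≈ −$122 million.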